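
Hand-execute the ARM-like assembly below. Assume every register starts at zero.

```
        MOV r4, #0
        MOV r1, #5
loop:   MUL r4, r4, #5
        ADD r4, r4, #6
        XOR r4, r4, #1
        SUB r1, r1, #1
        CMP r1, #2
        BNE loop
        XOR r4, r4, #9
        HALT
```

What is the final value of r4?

198

r4=0
r1=5
r4=0*5=0
r4=0+6=6
r4=6^1=7
r1=5-1=4
CMP r1, #2  (cmp 4,2)
BNE loop: taken
r4=7*5=35
r4=35+6=41
r4=41^1=40
r1=4-1=3
CMP r1, #2  (cmp 3,2)
BNE loop: taken
r4=40*5=200
r4=200+6=206
r4=206^1=207
r1=3-1=2
CMP r1, #2  (cmp 2,2)
BNE loop: not taken
r4=207^9=198
halt.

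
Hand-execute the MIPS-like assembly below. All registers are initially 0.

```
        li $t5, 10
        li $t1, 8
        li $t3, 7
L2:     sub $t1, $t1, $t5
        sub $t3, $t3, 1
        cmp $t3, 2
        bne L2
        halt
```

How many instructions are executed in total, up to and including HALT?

$t5=10
$t1=8
$t3=7
$t1=8-10=-2
$t3=7-1=6
cmp $t3, 2  (cmp 6,2)
bne L2: taken
$t1=(-2)-10=-12
$t3=6-1=5
cmp $t3, 2  (cmp 5,2)
bne L2: taken
$t1=(-12)-10=-22
$t3=5-1=4
cmp $t3, 2  (cmp 4,2)
bne L2: taken
$t1=(-22)-10=-32
$t3=4-1=3
cmp $t3, 2  (cmp 3,2)
bne L2: taken
$t1=(-32)-10=-42
$t3=3-1=2
cmp $t3, 2  (cmp 2,2)
bne L2: not taken
halt.
Total executed instructions: 24.

24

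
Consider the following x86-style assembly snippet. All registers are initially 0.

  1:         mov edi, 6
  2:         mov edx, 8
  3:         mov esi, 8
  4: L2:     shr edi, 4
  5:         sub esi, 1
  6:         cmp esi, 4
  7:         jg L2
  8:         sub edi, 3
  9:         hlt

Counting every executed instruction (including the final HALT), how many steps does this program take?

edi=6
edx=8
esi=8
edi=6>>4=0
esi=8-1=7
cmp esi, 4  (cmp 7,4)
jg L2: taken
edi=0>>4=0
esi=7-1=6
cmp esi, 4  (cmp 6,4)
jg L2: taken
edi=0>>4=0
esi=6-1=5
cmp esi, 4  (cmp 5,4)
jg L2: taken
edi=0>>4=0
esi=5-1=4
cmp esi, 4  (cmp 4,4)
jg L2: not taken
edi=0-3=-3
halt.
Total executed instructions: 21.

21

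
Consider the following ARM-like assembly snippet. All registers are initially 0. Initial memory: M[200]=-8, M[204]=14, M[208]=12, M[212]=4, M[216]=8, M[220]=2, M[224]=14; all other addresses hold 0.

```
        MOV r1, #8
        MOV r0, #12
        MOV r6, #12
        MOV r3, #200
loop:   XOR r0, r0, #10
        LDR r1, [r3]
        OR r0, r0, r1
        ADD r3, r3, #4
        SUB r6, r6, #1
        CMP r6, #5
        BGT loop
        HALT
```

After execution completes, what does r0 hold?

r1=8
r0=12
r6=12
r3=200
r0=12^10=6
r1=M[200]=-8
r0=6|(-8)=-2
r3=200+4=204
r6=12-1=11
CMP r6, #5  (cmp 11,5)
BGT loop: taken
r0=(-2)^10=-12
r1=M[204]=14
r0=(-12)|14=-2
r3=204+4=208
r6=11-1=10
CMP r6, #5  (cmp 10,5)
BGT loop: taken
r0=(-2)^10=-12
r1=M[208]=12
r0=(-12)|12=-4
r3=208+4=212
r6=10-1=9
CMP r6, #5  (cmp 9,5)
BGT loop: taken
r0=(-4)^10=-10
r1=M[212]=4
r0=(-10)|4=-10
r3=212+4=216
r6=9-1=8
CMP r6, #5  (cmp 8,5)
BGT loop: taken
r0=(-10)^10=-4
r1=M[216]=8
r0=(-4)|8=-4
r3=216+4=220
r6=8-1=7
CMP r6, #5  (cmp 7,5)
BGT loop: taken
r0=(-4)^10=-10
r1=M[220]=2
r0=(-10)|2=-10
r3=220+4=224
r6=7-1=6
CMP r6, #5  (cmp 6,5)
BGT loop: taken
r0=(-10)^10=-4
r1=M[224]=14
r0=(-4)|14=-2
r3=224+4=228
r6=6-1=5
CMP r6, #5  (cmp 5,5)
BGT loop: not taken
halt.

-2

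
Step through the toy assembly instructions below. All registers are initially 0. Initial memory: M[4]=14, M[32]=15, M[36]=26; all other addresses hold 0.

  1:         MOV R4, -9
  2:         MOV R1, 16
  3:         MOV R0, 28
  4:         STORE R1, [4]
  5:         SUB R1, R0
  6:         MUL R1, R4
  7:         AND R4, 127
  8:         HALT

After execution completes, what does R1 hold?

108

MOV R4, -9 → R4=-9
MOV R1, 16 → R1=16
MOV R0, 28 → R0=28
STORE R1, [4] → M[4]=16
SUB R1, R0 → R1=16-28=-12
MUL R1, R4 → R1=(-12)*(-9)=108
AND R4, 127 → R4=(-9)&127=119
halt.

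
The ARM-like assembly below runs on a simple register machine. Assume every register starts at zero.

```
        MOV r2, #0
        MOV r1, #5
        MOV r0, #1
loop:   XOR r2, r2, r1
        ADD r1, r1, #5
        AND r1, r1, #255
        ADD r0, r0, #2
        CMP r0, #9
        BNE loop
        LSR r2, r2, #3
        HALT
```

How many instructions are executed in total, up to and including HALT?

29

r2=0
r1=5
r0=1
r2=0^5=5
r1=5+5=10
r1=10&255=10
r0=1+2=3
CMP r0, #9  (cmp 3,9)
BNE loop: taken
r2=5^10=15
r1=10+5=15
r1=15&255=15
r0=3+2=5
CMP r0, #9  (cmp 5,9)
BNE loop: taken
r2=15^15=0
r1=15+5=20
r1=20&255=20
r0=5+2=7
CMP r0, #9  (cmp 7,9)
BNE loop: taken
r2=0^20=20
r1=20+5=25
r1=25&255=25
r0=7+2=9
CMP r0, #9  (cmp 9,9)
BNE loop: not taken
r2=20>>3=2
halt.
Total executed instructions: 29.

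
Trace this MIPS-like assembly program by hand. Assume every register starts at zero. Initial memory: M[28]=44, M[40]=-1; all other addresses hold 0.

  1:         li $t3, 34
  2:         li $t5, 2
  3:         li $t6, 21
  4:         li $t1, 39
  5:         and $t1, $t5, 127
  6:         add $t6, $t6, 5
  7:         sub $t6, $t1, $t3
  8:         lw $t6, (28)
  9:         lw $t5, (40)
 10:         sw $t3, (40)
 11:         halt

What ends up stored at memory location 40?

after li $t3, 34: $t3=34
after li $t5, 2: $t5=2
after li $t6, 21: $t6=21
after li $t1, 39: $t1=39
after and $t1, $t5, 127: $t1=2&127=2
after add $t6, $t6, 5: $t6=21+5=26
after sub $t6, $t1, $t3: $t6=2-34=-32
after lw $t6, (28): $t6=M[28]=44
after lw $t5, (40): $t5=M[40]=-1
sw $t3, (40) → M[40]=34
halt.

34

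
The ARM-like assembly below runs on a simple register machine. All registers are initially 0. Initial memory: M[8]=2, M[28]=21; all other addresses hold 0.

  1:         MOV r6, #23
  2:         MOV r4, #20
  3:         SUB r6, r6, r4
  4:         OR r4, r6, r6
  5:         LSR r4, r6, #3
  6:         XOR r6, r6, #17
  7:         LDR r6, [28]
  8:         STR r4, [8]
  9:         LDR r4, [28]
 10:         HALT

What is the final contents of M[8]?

0

MOV r6, #23 → r6=23
MOV r4, #20 → r4=20
SUB r6, r6, r4 → r6=23-20=3
OR r4, r6, r6 → r4=3|3=3
LSR r4, r6, #3 → r4=3>>3=0
XOR r6, r6, #17 → r6=3^17=18
LDR r6, [28] → r6=M[28]=21
STR r4, [8] → M[8]=0
LDR r4, [28] → r4=M[28]=21
halt.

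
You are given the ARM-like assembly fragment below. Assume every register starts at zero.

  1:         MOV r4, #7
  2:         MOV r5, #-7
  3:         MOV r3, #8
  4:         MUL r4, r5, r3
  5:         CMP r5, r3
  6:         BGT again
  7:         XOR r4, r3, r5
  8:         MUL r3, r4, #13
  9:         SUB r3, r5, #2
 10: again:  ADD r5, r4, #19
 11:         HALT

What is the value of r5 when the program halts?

4

r4=7
r5=-7
r3=8
r4=(-7)*8=-56
CMP r5, r3  (cmp -7,8)
BGT again: not taken
r4=8^(-7)=-15
r3=(-15)*13=-195
r3=(-7)-2=-9
r5=(-15)+19=4
halt.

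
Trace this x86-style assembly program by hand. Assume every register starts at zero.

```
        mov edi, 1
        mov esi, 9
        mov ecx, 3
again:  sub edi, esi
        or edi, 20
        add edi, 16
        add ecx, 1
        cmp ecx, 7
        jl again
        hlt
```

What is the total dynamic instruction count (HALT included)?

28

after mov edi, 1: edi=1
after mov esi, 9: esi=9
after mov ecx, 3: ecx=3
after sub edi, esi: edi=1-9=-8
after or edi, 20: edi=(-8)|20=-4
after add edi, 16: edi=(-4)+16=12
after add ecx, 1: ecx=3+1=4
cmp ecx, 7  (cmp 4,7)
jl again: taken
after sub edi, esi: edi=12-9=3
after or edi, 20: edi=3|20=23
after add edi, 16: edi=23+16=39
after add ecx, 1: ecx=4+1=5
cmp ecx, 7  (cmp 5,7)
jl again: taken
after sub edi, esi: edi=39-9=30
after or edi, 20: edi=30|20=30
after add edi, 16: edi=30+16=46
after add ecx, 1: ecx=5+1=6
cmp ecx, 7  (cmp 6,7)
jl again: taken
after sub edi, esi: edi=46-9=37
after or edi, 20: edi=37|20=53
after add edi, 16: edi=53+16=69
after add ecx, 1: ecx=6+1=7
cmp ecx, 7  (cmp 7,7)
jl again: not taken
halt.
Total executed instructions: 28.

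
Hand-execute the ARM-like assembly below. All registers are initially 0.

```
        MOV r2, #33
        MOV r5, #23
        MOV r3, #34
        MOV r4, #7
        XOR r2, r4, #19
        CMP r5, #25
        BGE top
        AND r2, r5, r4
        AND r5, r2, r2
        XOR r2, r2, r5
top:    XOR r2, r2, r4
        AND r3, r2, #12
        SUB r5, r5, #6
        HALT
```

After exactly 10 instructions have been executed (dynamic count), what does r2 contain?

MOV r2, #33 → r2=33
MOV r5, #23 → r5=23
MOV r3, #34 → r3=34
MOV r4, #7 → r4=7
XOR r2, r4, #19 → r2=7^19=20
CMP r5, #25  (cmp 23,25)
BGE top: not taken
AND r2, r5, r4 → r2=23&7=7
AND r5, r2, r2 → r5=7&7=7
XOR r2, r2, r5 → r2=7^7=0
After step 10: r2 = 0.

0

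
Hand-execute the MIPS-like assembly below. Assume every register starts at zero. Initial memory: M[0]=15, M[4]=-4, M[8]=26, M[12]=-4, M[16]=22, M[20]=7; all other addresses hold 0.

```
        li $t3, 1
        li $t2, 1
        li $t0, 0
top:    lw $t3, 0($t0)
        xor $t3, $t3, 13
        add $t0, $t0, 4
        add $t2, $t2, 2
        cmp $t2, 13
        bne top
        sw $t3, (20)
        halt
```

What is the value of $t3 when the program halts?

10

li $t3, 1 → $t3=1
li $t2, 1 → $t2=1
li $t0, 0 → $t0=0
lw $t3, 0($t0) → $t3=M[0]=15
xor $t3, $t3, 13 → $t3=15^13=2
add $t0, $t0, 4 → $t0=0+4=4
add $t2, $t2, 2 → $t2=1+2=3
cmp $t2, 13  (cmp 3,13)
bne top: taken
lw $t3, 0($t0) → $t3=M[4]=-4
xor $t3, $t3, 13 → $t3=(-4)^13=-15
add $t0, $t0, 4 → $t0=4+4=8
add $t2, $t2, 2 → $t2=3+2=5
cmp $t2, 13  (cmp 5,13)
bne top: taken
lw $t3, 0($t0) → $t3=M[8]=26
xor $t3, $t3, 13 → $t3=26^13=23
add $t0, $t0, 4 → $t0=8+4=12
add $t2, $t2, 2 → $t2=5+2=7
cmp $t2, 13  (cmp 7,13)
bne top: taken
lw $t3, 0($t0) → $t3=M[12]=-4
xor $t3, $t3, 13 → $t3=(-4)^13=-15
add $t0, $t0, 4 → $t0=12+4=16
add $t2, $t2, 2 → $t2=7+2=9
cmp $t2, 13  (cmp 9,13)
bne top: taken
lw $t3, 0($t0) → $t3=M[16]=22
xor $t3, $t3, 13 → $t3=22^13=27
add $t0, $t0, 4 → $t0=16+4=20
add $t2, $t2, 2 → $t2=9+2=11
cmp $t2, 13  (cmp 11,13)
bne top: taken
lw $t3, 0($t0) → $t3=M[20]=7
xor $t3, $t3, 13 → $t3=7^13=10
add $t0, $t0, 4 → $t0=20+4=24
add $t2, $t2, 2 → $t2=11+2=13
cmp $t2, 13  (cmp 13,13)
bne top: not taken
sw $t3, (20) → M[20]=10
halt.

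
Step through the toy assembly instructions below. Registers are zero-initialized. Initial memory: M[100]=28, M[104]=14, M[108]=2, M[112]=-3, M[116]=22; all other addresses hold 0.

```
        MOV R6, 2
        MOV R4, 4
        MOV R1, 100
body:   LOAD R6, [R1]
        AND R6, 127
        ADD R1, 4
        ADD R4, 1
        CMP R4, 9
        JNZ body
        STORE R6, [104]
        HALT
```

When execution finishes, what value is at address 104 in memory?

22

MOV R6, 2 → R6=2
MOV R4, 4 → R4=4
MOV R1, 100 → R1=100
LOAD R6, [R1] → R6=M[100]=28
AND R6, 127 → R6=28&127=28
ADD R1, 4 → R1=100+4=104
ADD R4, 1 → R4=4+1=5
CMP R4, 9  (cmp 5,9)
JNZ body: taken
LOAD R6, [R1] → R6=M[104]=14
AND R6, 127 → R6=14&127=14
ADD R1, 4 → R1=104+4=108
ADD R4, 1 → R4=5+1=6
CMP R4, 9  (cmp 6,9)
JNZ body: taken
LOAD R6, [R1] → R6=M[108]=2
AND R6, 127 → R6=2&127=2
ADD R1, 4 → R1=108+4=112
ADD R4, 1 → R4=6+1=7
CMP R4, 9  (cmp 7,9)
JNZ body: taken
LOAD R6, [R1] → R6=M[112]=-3
AND R6, 127 → R6=(-3)&127=125
ADD R1, 4 → R1=112+4=116
ADD R4, 1 → R4=7+1=8
CMP R4, 9  (cmp 8,9)
JNZ body: taken
LOAD R6, [R1] → R6=M[116]=22
AND R6, 127 → R6=22&127=22
ADD R1, 4 → R1=116+4=120
ADD R4, 1 → R4=8+1=9
CMP R4, 9  (cmp 9,9)
JNZ body: not taken
STORE R6, [104] → M[104]=22
halt.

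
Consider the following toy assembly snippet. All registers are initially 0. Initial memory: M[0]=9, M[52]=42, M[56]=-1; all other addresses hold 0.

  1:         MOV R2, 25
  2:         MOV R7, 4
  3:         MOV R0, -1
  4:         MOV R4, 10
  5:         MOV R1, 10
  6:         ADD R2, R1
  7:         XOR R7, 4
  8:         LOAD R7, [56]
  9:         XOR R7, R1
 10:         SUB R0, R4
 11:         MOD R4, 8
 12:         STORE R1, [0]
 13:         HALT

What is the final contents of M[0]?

R2=25
R7=4
R0=-1
R4=10
R1=10
R2=25+10=35
R7=4^4=0
R7=M[56]=-1
R7=(-1)^10=-11
R0=(-1)-10=-11
R4=10%8=2
STORE R1, [0] → M[0]=10
halt.

10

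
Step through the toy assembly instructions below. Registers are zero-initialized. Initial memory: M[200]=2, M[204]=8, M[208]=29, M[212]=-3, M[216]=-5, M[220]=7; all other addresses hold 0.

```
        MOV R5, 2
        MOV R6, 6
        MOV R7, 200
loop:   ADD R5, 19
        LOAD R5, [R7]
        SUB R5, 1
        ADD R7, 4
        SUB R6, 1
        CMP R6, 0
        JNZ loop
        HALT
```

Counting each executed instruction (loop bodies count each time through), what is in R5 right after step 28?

R5=2
R6=6
R7=200
R5=2+19=21
R5=M[200]=2
R5=2-1=1
R7=200+4=204
R6=6-1=5
CMP R6, 0  (cmp 5,0)
JNZ loop: taken
R5=1+19=20
R5=M[204]=8
R5=8-1=7
R7=204+4=208
R6=5-1=4
CMP R6, 0  (cmp 4,0)
JNZ loop: taken
R5=7+19=26
R5=M[208]=29
R5=29-1=28
R7=208+4=212
R6=4-1=3
CMP R6, 0  (cmp 3,0)
JNZ loop: taken
R5=28+19=47
R5=M[212]=-3
R5=(-3)-1=-4
R7=212+4=216
After step 28: R5 = -4.

-4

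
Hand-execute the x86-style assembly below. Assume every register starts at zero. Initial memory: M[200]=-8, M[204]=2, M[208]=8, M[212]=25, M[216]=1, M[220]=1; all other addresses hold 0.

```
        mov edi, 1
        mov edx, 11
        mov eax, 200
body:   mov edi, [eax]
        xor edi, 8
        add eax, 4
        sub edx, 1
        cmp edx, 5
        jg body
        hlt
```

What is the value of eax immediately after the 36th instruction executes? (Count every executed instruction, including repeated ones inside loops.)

after mov edi, 1: edi=1
after mov edx, 11: edx=11
after mov eax, 200: eax=200
after mov edi, [eax]: edi=M[200]=-8
after xor edi, 8: edi=(-8)^8=-16
after add eax, 4: eax=200+4=204
after sub edx, 1: edx=11-1=10
cmp edx, 5  (cmp 10,5)
jg body: taken
after mov edi, [eax]: edi=M[204]=2
after xor edi, 8: edi=2^8=10
after add eax, 4: eax=204+4=208
after sub edx, 1: edx=10-1=9
cmp edx, 5  (cmp 9,5)
jg body: taken
after mov edi, [eax]: edi=M[208]=8
after xor edi, 8: edi=8^8=0
after add eax, 4: eax=208+4=212
after sub edx, 1: edx=9-1=8
cmp edx, 5  (cmp 8,5)
jg body: taken
after mov edi, [eax]: edi=M[212]=25
after xor edi, 8: edi=25^8=17
after add eax, 4: eax=212+4=216
after sub edx, 1: edx=8-1=7
cmp edx, 5  (cmp 7,5)
jg body: taken
after mov edi, [eax]: edi=M[216]=1
after xor edi, 8: edi=1^8=9
after add eax, 4: eax=216+4=220
after sub edx, 1: edx=7-1=6
cmp edx, 5  (cmp 6,5)
jg body: taken
after mov edi, [eax]: edi=M[220]=1
after xor edi, 8: edi=1^8=9
after add eax, 4: eax=220+4=224
After step 36: eax = 224.

224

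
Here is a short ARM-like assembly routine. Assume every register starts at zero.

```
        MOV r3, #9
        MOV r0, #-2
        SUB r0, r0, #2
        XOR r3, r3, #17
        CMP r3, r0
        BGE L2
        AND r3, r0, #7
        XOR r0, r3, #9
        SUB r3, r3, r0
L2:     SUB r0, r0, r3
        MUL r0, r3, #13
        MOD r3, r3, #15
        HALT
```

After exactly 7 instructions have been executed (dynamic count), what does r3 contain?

24

MOV r3, #9 → r3=9
MOV r0, #-2 → r0=-2
SUB r0, r0, #2 → r0=(-2)-2=-4
XOR r3, r3, #17 → r3=9^17=24
CMP r3, r0  (cmp 24,-4)
BGE L2: taken
SUB r0, r0, r3 → r0=(-4)-24=-28
After step 7: r3 = 24.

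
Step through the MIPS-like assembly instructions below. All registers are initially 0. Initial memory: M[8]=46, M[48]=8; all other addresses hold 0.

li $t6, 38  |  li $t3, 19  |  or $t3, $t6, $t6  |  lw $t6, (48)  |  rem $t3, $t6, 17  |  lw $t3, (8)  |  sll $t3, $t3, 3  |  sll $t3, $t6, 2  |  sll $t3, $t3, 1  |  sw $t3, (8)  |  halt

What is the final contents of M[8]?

$t6=38
$t3=19
$t3=38|38=38
$t6=M[48]=8
$t3=8%17=8
$t3=M[8]=46
$t3=46<<3=368
$t3=8<<2=32
$t3=32<<1=64
sw $t3, (8) → M[8]=64
halt.

64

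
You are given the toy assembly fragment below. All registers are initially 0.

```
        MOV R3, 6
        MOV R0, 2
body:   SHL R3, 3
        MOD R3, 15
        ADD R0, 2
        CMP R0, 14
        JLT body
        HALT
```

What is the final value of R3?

R3=6
R0=2
R3=6<<3=48
R3=48%15=3
R0=2+2=4
CMP R0, 14  (cmp 4,14)
JLT body: taken
R3=3<<3=24
R3=24%15=9
R0=4+2=6
CMP R0, 14  (cmp 6,14)
JLT body: taken
R3=9<<3=72
R3=72%15=12
R0=6+2=8
CMP R0, 14  (cmp 8,14)
JLT body: taken
R3=12<<3=96
R3=96%15=6
R0=8+2=10
CMP R0, 14  (cmp 10,14)
JLT body: taken
R3=6<<3=48
R3=48%15=3
R0=10+2=12
CMP R0, 14  (cmp 12,14)
JLT body: taken
R3=3<<3=24
R3=24%15=9
R0=12+2=14
CMP R0, 14  (cmp 14,14)
JLT body: not taken
halt.

9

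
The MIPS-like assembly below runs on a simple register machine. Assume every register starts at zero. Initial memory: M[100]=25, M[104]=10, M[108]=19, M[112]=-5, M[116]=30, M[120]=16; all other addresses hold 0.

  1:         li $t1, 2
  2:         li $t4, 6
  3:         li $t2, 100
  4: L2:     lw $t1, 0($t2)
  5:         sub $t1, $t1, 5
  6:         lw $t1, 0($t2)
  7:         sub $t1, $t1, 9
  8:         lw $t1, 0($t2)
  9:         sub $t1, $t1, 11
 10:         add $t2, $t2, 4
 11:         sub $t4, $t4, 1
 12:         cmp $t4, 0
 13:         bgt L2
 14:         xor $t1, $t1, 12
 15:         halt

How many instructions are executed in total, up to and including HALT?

65

li $t1, 2 → $t1=2
li $t4, 6 → $t4=6
li $t2, 100 → $t2=100
lw $t1, 0($t2) → $t1=M[100]=25
sub $t1, $t1, 5 → $t1=25-5=20
lw $t1, 0($t2) → $t1=M[100]=25
sub $t1, $t1, 9 → $t1=25-9=16
lw $t1, 0($t2) → $t1=M[100]=25
sub $t1, $t1, 11 → $t1=25-11=14
add $t2, $t2, 4 → $t2=100+4=104
sub $t4, $t4, 1 → $t4=6-1=5
cmp $t4, 0  (cmp 5,0)
bgt L2: taken
lw $t1, 0($t2) → $t1=M[104]=10
sub $t1, $t1, 5 → $t1=10-5=5
lw $t1, 0($t2) → $t1=M[104]=10
sub $t1, $t1, 9 → $t1=10-9=1
lw $t1, 0($t2) → $t1=M[104]=10
sub $t1, $t1, 11 → $t1=10-11=-1
add $t2, $t2, 4 → $t2=104+4=108
sub $t4, $t4, 1 → $t4=5-1=4
cmp $t4, 0  (cmp 4,0)
bgt L2: taken
lw $t1, 0($t2) → $t1=M[108]=19
sub $t1, $t1, 5 → $t1=19-5=14
lw $t1, 0($t2) → $t1=M[108]=19
sub $t1, $t1, 9 → $t1=19-9=10
lw $t1, 0($t2) → $t1=M[108]=19
sub $t1, $t1, 11 → $t1=19-11=8
add $t2, $t2, 4 → $t2=108+4=112
sub $t4, $t4, 1 → $t4=4-1=3
cmp $t4, 0  (cmp 3,0)
bgt L2: taken
lw $t1, 0($t2) → $t1=M[112]=-5
sub $t1, $t1, 5 → $t1=(-5)-5=-10
lw $t1, 0($t2) → $t1=M[112]=-5
sub $t1, $t1, 9 → $t1=(-5)-9=-14
lw $t1, 0($t2) → $t1=M[112]=-5
sub $t1, $t1, 11 → $t1=(-5)-11=-16
add $t2, $t2, 4 → $t2=112+4=116
sub $t4, $t4, 1 → $t4=3-1=2
cmp $t4, 0  (cmp 2,0)
bgt L2: taken
lw $t1, 0($t2) → $t1=M[116]=30
sub $t1, $t1, 5 → $t1=30-5=25
lw $t1, 0($t2) → $t1=M[116]=30
sub $t1, $t1, 9 → $t1=30-9=21
lw $t1, 0($t2) → $t1=M[116]=30
sub $t1, $t1, 11 → $t1=30-11=19
add $t2, $t2, 4 → $t2=116+4=120
sub $t4, $t4, 1 → $t4=2-1=1
cmp $t4, 0  (cmp 1,0)
bgt L2: taken
lw $t1, 0($t2) → $t1=M[120]=16
sub $t1, $t1, 5 → $t1=16-5=11
lw $t1, 0($t2) → $t1=M[120]=16
sub $t1, $t1, 9 → $t1=16-9=7
lw $t1, 0($t2) → $t1=M[120]=16
sub $t1, $t1, 11 → $t1=16-11=5
add $t2, $t2, 4 → $t2=120+4=124
sub $t4, $t4, 1 → $t4=1-1=0
cmp $t4, 0  (cmp 0,0)
bgt L2: not taken
xor $t1, $t1, 12 → $t1=5^12=9
halt.
Total executed instructions: 65.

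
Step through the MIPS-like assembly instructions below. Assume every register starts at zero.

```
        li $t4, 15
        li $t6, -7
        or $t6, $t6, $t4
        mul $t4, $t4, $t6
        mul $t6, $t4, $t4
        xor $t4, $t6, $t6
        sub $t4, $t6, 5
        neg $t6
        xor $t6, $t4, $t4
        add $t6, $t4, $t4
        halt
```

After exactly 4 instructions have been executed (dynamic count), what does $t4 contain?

-15

li $t4, 15 → $t4=15
li $t6, -7 → $t6=-7
or $t6, $t6, $t4 → $t6=(-7)|15=-1
mul $t4, $t4, $t6 → $t4=15*(-1)=-15
After step 4: $t4 = -15.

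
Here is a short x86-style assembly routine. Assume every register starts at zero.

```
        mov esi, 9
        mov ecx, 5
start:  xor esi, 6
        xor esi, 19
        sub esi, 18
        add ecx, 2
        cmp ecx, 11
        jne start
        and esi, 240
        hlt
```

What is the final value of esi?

after mov esi, 9: esi=9
after mov ecx, 5: ecx=5
after xor esi, 6: esi=9^6=15
after xor esi, 19: esi=15^19=28
after sub esi, 18: esi=28-18=10
after add ecx, 2: ecx=5+2=7
cmp ecx, 11  (cmp 7,11)
jne start: taken
after xor esi, 6: esi=10^6=12
after xor esi, 19: esi=12^19=31
after sub esi, 18: esi=31-18=13
after add ecx, 2: ecx=7+2=9
cmp ecx, 11  (cmp 9,11)
jne start: taken
after xor esi, 6: esi=13^6=11
after xor esi, 19: esi=11^19=24
after sub esi, 18: esi=24-18=6
after add ecx, 2: ecx=9+2=11
cmp ecx, 11  (cmp 11,11)
jne start: not taken
after and esi, 240: esi=6&240=0
halt.

0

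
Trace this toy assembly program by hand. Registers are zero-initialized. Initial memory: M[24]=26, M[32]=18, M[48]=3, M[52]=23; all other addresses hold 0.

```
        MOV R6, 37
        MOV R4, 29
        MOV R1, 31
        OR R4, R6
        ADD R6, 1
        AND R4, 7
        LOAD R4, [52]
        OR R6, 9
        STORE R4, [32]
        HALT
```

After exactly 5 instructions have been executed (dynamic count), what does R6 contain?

R6=37
R4=29
R1=31
R4=29|37=61
R6=37+1=38
After step 5: R6 = 38.

38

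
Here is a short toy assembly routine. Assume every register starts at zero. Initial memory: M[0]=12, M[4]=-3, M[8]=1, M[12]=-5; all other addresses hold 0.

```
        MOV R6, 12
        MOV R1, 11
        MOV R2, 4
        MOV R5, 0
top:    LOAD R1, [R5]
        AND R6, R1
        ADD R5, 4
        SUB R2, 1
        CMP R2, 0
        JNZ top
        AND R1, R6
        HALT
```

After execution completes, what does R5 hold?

after MOV R6, 12: R6=12
after MOV R1, 11: R1=11
after MOV R2, 4: R2=4
after MOV R5, 0: R5=0
after LOAD R1, [R5]: R1=M[0]=12
after AND R6, R1: R6=12&12=12
after ADD R5, 4: R5=0+4=4
after SUB R2, 1: R2=4-1=3
CMP R2, 0  (cmp 3,0)
JNZ top: taken
after LOAD R1, [R5]: R1=M[4]=-3
after AND R6, R1: R6=12&(-3)=12
after ADD R5, 4: R5=4+4=8
after SUB R2, 1: R2=3-1=2
CMP R2, 0  (cmp 2,0)
JNZ top: taken
after LOAD R1, [R5]: R1=M[8]=1
after AND R6, R1: R6=12&1=0
after ADD R5, 4: R5=8+4=12
after SUB R2, 1: R2=2-1=1
CMP R2, 0  (cmp 1,0)
JNZ top: taken
after LOAD R1, [R5]: R1=M[12]=-5
after AND R6, R1: R6=0&(-5)=0
after ADD R5, 4: R5=12+4=16
after SUB R2, 1: R2=1-1=0
CMP R2, 0  (cmp 0,0)
JNZ top: not taken
after AND R1, R6: R1=(-5)&0=0
halt.

16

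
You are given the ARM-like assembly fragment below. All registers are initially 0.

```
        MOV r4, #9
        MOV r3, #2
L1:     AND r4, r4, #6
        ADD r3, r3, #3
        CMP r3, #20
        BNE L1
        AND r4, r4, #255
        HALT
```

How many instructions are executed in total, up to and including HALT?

after MOV r4, #9: r4=9
after MOV r3, #2: r3=2
after AND r4, r4, #6: r4=9&6=0
after ADD r3, r3, #3: r3=2+3=5
CMP r3, #20  (cmp 5,20)
BNE L1: taken
after AND r4, r4, #6: r4=0&6=0
after ADD r3, r3, #3: r3=5+3=8
CMP r3, #20  (cmp 8,20)
BNE L1: taken
after AND r4, r4, #6: r4=0&6=0
after ADD r3, r3, #3: r3=8+3=11
CMP r3, #20  (cmp 11,20)
BNE L1: taken
after AND r4, r4, #6: r4=0&6=0
after ADD r3, r3, #3: r3=11+3=14
CMP r3, #20  (cmp 14,20)
BNE L1: taken
after AND r4, r4, #6: r4=0&6=0
after ADD r3, r3, #3: r3=14+3=17
CMP r3, #20  (cmp 17,20)
BNE L1: taken
after AND r4, r4, #6: r4=0&6=0
after ADD r3, r3, #3: r3=17+3=20
CMP r3, #20  (cmp 20,20)
BNE L1: not taken
after AND r4, r4, #255: r4=0&255=0
halt.
Total executed instructions: 28.

28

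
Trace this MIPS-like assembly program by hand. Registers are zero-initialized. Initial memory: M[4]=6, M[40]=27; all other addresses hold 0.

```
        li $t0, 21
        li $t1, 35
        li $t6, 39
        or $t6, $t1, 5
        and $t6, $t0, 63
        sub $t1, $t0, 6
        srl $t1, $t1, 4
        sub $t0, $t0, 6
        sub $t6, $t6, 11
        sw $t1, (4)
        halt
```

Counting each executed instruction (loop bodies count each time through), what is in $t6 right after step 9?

$t0=21
$t1=35
$t6=39
$t6=35|5=39
$t6=21&63=21
$t1=21-6=15
$t1=15>>4=0
$t0=21-6=15
$t6=21-11=10
After step 9: $t6 = 10.

10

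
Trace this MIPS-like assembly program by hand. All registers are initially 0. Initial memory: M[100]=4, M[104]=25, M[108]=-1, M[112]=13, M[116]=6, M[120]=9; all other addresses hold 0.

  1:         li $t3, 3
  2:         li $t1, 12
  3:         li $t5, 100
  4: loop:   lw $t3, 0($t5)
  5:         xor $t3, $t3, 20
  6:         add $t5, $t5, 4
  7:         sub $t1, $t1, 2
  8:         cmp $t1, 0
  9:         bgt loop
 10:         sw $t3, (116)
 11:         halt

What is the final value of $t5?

li $t3, 3 → $t3=3
li $t1, 12 → $t1=12
li $t5, 100 → $t5=100
lw $t3, 0($t5) → $t3=M[100]=4
xor $t3, $t3, 20 → $t3=4^20=16
add $t5, $t5, 4 → $t5=100+4=104
sub $t1, $t1, 2 → $t1=12-2=10
cmp $t1, 0  (cmp 10,0)
bgt loop: taken
lw $t3, 0($t5) → $t3=M[104]=25
xor $t3, $t3, 20 → $t3=25^20=13
add $t5, $t5, 4 → $t5=104+4=108
sub $t1, $t1, 2 → $t1=10-2=8
cmp $t1, 0  (cmp 8,0)
bgt loop: taken
lw $t3, 0($t5) → $t3=M[108]=-1
xor $t3, $t3, 20 → $t3=(-1)^20=-21
add $t5, $t5, 4 → $t5=108+4=112
sub $t1, $t1, 2 → $t1=8-2=6
cmp $t1, 0  (cmp 6,0)
bgt loop: taken
lw $t3, 0($t5) → $t3=M[112]=13
xor $t3, $t3, 20 → $t3=13^20=25
add $t5, $t5, 4 → $t5=112+4=116
sub $t1, $t1, 2 → $t1=6-2=4
cmp $t1, 0  (cmp 4,0)
bgt loop: taken
lw $t3, 0($t5) → $t3=M[116]=6
xor $t3, $t3, 20 → $t3=6^20=18
add $t5, $t5, 4 → $t5=116+4=120
sub $t1, $t1, 2 → $t1=4-2=2
cmp $t1, 0  (cmp 2,0)
bgt loop: taken
lw $t3, 0($t5) → $t3=M[120]=9
xor $t3, $t3, 20 → $t3=9^20=29
add $t5, $t5, 4 → $t5=120+4=124
sub $t1, $t1, 2 → $t1=2-2=0
cmp $t1, 0  (cmp 0,0)
bgt loop: not taken
sw $t3, (116) → M[116]=29
halt.

124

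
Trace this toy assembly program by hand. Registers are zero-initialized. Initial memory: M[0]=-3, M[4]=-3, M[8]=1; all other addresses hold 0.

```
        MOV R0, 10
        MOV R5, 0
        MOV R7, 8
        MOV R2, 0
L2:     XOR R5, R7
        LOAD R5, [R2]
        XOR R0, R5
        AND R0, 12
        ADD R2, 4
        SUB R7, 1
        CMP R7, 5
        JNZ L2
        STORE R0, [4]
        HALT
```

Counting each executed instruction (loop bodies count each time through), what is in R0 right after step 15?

-7

after MOV R0, 10: R0=10
after MOV R5, 0: R5=0
after MOV R7, 8: R7=8
after MOV R2, 0: R2=0
after XOR R5, R7: R5=0^8=8
after LOAD R5, [R2]: R5=M[0]=-3
after XOR R0, R5: R0=10^(-3)=-9
after AND R0, 12: R0=(-9)&12=4
after ADD R2, 4: R2=0+4=4
after SUB R7, 1: R7=8-1=7
CMP R7, 5  (cmp 7,5)
JNZ L2: taken
after XOR R5, R7: R5=(-3)^7=-6
after LOAD R5, [R2]: R5=M[4]=-3
after XOR R0, R5: R0=4^(-3)=-7
After step 15: R0 = -7.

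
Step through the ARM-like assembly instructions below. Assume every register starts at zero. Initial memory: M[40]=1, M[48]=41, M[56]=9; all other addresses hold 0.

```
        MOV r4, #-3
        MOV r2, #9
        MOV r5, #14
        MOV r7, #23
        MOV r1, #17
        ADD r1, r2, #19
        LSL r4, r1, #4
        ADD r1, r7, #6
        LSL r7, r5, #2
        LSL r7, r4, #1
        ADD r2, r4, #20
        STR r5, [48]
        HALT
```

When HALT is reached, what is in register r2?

468

MOV r4, #-3 → r4=-3
MOV r2, #9 → r2=9
MOV r5, #14 → r5=14
MOV r7, #23 → r7=23
MOV r1, #17 → r1=17
ADD r1, r2, #19 → r1=9+19=28
LSL r4, r1, #4 → r4=28<<4=448
ADD r1, r7, #6 → r1=23+6=29
LSL r7, r5, #2 → r7=14<<2=56
LSL r7, r4, #1 → r7=448<<1=896
ADD r2, r4, #20 → r2=448+20=468
STR r5, [48] → M[48]=14
halt.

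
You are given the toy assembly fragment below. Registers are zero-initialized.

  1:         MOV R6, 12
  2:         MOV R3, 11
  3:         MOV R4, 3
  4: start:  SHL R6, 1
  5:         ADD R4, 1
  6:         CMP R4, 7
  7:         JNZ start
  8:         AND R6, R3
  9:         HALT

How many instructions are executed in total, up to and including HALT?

after MOV R6, 12: R6=12
after MOV R3, 11: R3=11
after MOV R4, 3: R4=3
after SHL R6, 1: R6=12<<1=24
after ADD R4, 1: R4=3+1=4
CMP R4, 7  (cmp 4,7)
JNZ start: taken
after SHL R6, 1: R6=24<<1=48
after ADD R4, 1: R4=4+1=5
CMP R4, 7  (cmp 5,7)
JNZ start: taken
after SHL R6, 1: R6=48<<1=96
after ADD R4, 1: R4=5+1=6
CMP R4, 7  (cmp 6,7)
JNZ start: taken
after SHL R6, 1: R6=96<<1=192
after ADD R4, 1: R4=6+1=7
CMP R4, 7  (cmp 7,7)
JNZ start: not taken
after AND R6, R3: R6=192&11=0
halt.
Total executed instructions: 21.

21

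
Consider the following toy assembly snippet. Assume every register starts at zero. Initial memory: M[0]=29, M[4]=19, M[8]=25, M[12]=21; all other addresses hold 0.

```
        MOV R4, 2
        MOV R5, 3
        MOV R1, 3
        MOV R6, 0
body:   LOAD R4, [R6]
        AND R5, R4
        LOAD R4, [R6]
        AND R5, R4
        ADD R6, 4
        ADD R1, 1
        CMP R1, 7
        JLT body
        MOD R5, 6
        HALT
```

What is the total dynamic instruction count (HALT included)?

38

after MOV R4, 2: R4=2
after MOV R5, 3: R5=3
after MOV R1, 3: R1=3
after MOV R6, 0: R6=0
after LOAD R4, [R6]: R4=M[0]=29
after AND R5, R4: R5=3&29=1
after LOAD R4, [R6]: R4=M[0]=29
after AND R5, R4: R5=1&29=1
after ADD R6, 4: R6=0+4=4
after ADD R1, 1: R1=3+1=4
CMP R1, 7  (cmp 4,7)
JLT body: taken
after LOAD R4, [R6]: R4=M[4]=19
after AND R5, R4: R5=1&19=1
after LOAD R4, [R6]: R4=M[4]=19
after AND R5, R4: R5=1&19=1
after ADD R6, 4: R6=4+4=8
after ADD R1, 1: R1=4+1=5
CMP R1, 7  (cmp 5,7)
JLT body: taken
after LOAD R4, [R6]: R4=M[8]=25
after AND R5, R4: R5=1&25=1
after LOAD R4, [R6]: R4=M[8]=25
after AND R5, R4: R5=1&25=1
after ADD R6, 4: R6=8+4=12
after ADD R1, 1: R1=5+1=6
CMP R1, 7  (cmp 6,7)
JLT body: taken
after LOAD R4, [R6]: R4=M[12]=21
after AND R5, R4: R5=1&21=1
after LOAD R4, [R6]: R4=M[12]=21
after AND R5, R4: R5=1&21=1
after ADD R6, 4: R6=12+4=16
after ADD R1, 1: R1=6+1=7
CMP R1, 7  (cmp 7,7)
JLT body: not taken
after MOD R5, 6: R5=1%6=1
halt.
Total executed instructions: 38.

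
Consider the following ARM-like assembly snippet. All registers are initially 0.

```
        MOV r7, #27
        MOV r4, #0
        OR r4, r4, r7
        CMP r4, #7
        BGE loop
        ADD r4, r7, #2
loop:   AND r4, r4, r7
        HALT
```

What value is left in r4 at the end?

after MOV r7, #27: r7=27
after MOV r4, #0: r4=0
after OR r4, r4, r7: r4=0|27=27
CMP r4, #7  (cmp 27,7)
BGE loop: taken
after AND r4, r4, r7: r4=27&27=27
halt.

27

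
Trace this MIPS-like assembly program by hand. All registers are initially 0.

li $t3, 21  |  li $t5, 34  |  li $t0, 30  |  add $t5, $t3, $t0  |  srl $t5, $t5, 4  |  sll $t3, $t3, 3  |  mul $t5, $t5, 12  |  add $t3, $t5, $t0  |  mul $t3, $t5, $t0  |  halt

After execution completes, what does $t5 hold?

li $t3, 21 → $t3=21
li $t5, 34 → $t5=34
li $t0, 30 → $t0=30
add $t5, $t3, $t0 → $t5=21+30=51
srl $t5, $t5, 4 → $t5=51>>4=3
sll $t3, $t3, 3 → $t3=21<<3=168
mul $t5, $t5, 12 → $t5=3*12=36
add $t3, $t5, $t0 → $t3=36+30=66
mul $t3, $t5, $t0 → $t3=36*30=1080
halt.

36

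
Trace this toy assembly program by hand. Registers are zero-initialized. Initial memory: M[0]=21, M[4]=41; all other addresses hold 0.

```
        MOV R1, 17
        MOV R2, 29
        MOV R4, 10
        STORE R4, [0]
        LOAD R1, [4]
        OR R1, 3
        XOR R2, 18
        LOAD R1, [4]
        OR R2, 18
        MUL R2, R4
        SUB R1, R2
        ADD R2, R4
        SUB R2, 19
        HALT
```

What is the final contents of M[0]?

MOV R1, 17 → R1=17
MOV R2, 29 → R2=29
MOV R4, 10 → R4=10
STORE R4, [0] → M[0]=10
LOAD R1, [4] → R1=M[4]=41
OR R1, 3 → R1=41|3=43
XOR R2, 18 → R2=29^18=15
LOAD R1, [4] → R1=M[4]=41
OR R2, 18 → R2=15|18=31
MUL R2, R4 → R2=31*10=310
SUB R1, R2 → R1=41-310=-269
ADD R2, R4 → R2=310+10=320
SUB R2, 19 → R2=320-19=301
halt.

10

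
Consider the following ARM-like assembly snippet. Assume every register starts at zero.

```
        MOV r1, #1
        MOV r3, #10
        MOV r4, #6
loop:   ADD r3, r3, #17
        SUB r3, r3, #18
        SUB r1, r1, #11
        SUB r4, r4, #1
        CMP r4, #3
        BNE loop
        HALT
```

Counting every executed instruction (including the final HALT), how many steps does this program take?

MOV r1, #1 → r1=1
MOV r3, #10 → r3=10
MOV r4, #6 → r4=6
ADD r3, r3, #17 → r3=10+17=27
SUB r3, r3, #18 → r3=27-18=9
SUB r1, r1, #11 → r1=1-11=-10
SUB r4, r4, #1 → r4=6-1=5
CMP r4, #3  (cmp 5,3)
BNE loop: taken
ADD r3, r3, #17 → r3=9+17=26
SUB r3, r3, #18 → r3=26-18=8
SUB r1, r1, #11 → r1=(-10)-11=-21
SUB r4, r4, #1 → r4=5-1=4
CMP r4, #3  (cmp 4,3)
BNE loop: taken
ADD r3, r3, #17 → r3=8+17=25
SUB r3, r3, #18 → r3=25-18=7
SUB r1, r1, #11 → r1=(-21)-11=-32
SUB r4, r4, #1 → r4=4-1=3
CMP r4, #3  (cmp 3,3)
BNE loop: not taken
halt.
Total executed instructions: 22.

22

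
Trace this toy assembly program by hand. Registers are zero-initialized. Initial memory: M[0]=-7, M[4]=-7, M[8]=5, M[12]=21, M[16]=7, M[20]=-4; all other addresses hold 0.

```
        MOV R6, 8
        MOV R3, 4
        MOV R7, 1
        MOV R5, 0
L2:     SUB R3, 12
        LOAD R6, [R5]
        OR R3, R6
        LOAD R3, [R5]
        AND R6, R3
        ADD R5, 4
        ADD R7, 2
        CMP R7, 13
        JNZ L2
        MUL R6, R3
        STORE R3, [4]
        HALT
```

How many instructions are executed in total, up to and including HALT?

61

R6=8
R3=4
R7=1
R5=0
R3=4-12=-8
R6=M[0]=-7
R3=(-8)|(-7)=-7
R3=M[0]=-7
R6=(-7)&(-7)=-7
R5=0+4=4
R7=1+2=3
CMP R7, 13  (cmp 3,13)
JNZ L2: taken
R3=(-7)-12=-19
R6=M[4]=-7
R3=(-19)|(-7)=-3
R3=M[4]=-7
R6=(-7)&(-7)=-7
R5=4+4=8
R7=3+2=5
CMP R7, 13  (cmp 5,13)
JNZ L2: taken
R3=(-7)-12=-19
R6=M[8]=5
R3=(-19)|5=-19
R3=M[8]=5
R6=5&5=5
R5=8+4=12
R7=5+2=7
CMP R7, 13  (cmp 7,13)
JNZ L2: taken
R3=5-12=-7
R6=M[12]=21
R3=(-7)|21=-3
R3=M[12]=21
R6=21&21=21
R5=12+4=16
R7=7+2=9
CMP R7, 13  (cmp 9,13)
JNZ L2: taken
R3=21-12=9
R6=M[16]=7
R3=9|7=15
R3=M[16]=7
R6=7&7=7
R5=16+4=20
R7=9+2=11
CMP R7, 13  (cmp 11,13)
JNZ L2: taken
R3=7-12=-5
R6=M[20]=-4
R3=(-5)|(-4)=-1
R3=M[20]=-4
R6=(-4)&(-4)=-4
R5=20+4=24
R7=11+2=13
CMP R7, 13  (cmp 13,13)
JNZ L2: not taken
R6=(-4)*(-4)=16
STORE R3, [4] → M[4]=-4
halt.
Total executed instructions: 61.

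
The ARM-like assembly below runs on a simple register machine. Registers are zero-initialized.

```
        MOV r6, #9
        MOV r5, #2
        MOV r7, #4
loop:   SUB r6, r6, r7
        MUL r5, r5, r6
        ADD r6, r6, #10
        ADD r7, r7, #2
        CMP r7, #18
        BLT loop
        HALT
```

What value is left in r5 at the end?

r6=9
r5=2
r7=4
r6=9-4=5
r5=2*5=10
r6=5+10=15
r7=4+2=6
CMP r7, #18  (cmp 6,18)
BLT loop: taken
r6=15-6=9
r5=10*9=90
r6=9+10=19
r7=6+2=8
CMP r7, #18  (cmp 8,18)
BLT loop: taken
r6=19-8=11
r5=90*11=990
r6=11+10=21
r7=8+2=10
CMP r7, #18  (cmp 10,18)
BLT loop: taken
r6=21-10=11
r5=990*11=10890
r6=11+10=21
r7=10+2=12
CMP r7, #18  (cmp 12,18)
BLT loop: taken
r6=21-12=9
r5=10890*9=98010
r6=9+10=19
r7=12+2=14
CMP r7, #18  (cmp 14,18)
BLT loop: taken
r6=19-14=5
r5=98010*5=490050
r6=5+10=15
r7=14+2=16
CMP r7, #18  (cmp 16,18)
BLT loop: taken
r6=15-16=-1
r5=490050*(-1)=-490050
r6=(-1)+10=9
r7=16+2=18
CMP r7, #18  (cmp 18,18)
BLT loop: not taken
halt.

-490050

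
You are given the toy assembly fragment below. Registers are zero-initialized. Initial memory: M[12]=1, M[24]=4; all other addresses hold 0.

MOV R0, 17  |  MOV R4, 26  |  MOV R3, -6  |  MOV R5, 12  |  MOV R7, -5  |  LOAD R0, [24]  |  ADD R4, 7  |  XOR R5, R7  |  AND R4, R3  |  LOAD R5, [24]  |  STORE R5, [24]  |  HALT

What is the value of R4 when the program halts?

32

MOV R0, 17 → R0=17
MOV R4, 26 → R4=26
MOV R3, -6 → R3=-6
MOV R5, 12 → R5=12
MOV R7, -5 → R7=-5
LOAD R0, [24] → R0=M[24]=4
ADD R4, 7 → R4=26+7=33
XOR R5, R7 → R5=12^(-5)=-9
AND R4, R3 → R4=33&(-6)=32
LOAD R5, [24] → R5=M[24]=4
STORE R5, [24] → M[24]=4
halt.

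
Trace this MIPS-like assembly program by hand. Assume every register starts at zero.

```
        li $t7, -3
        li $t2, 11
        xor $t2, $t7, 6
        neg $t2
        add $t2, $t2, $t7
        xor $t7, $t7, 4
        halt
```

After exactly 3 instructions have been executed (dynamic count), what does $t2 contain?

-5

after li $t7, -3: $t7=-3
after li $t2, 11: $t2=11
after xor $t2, $t7, 6: $t2=(-3)^6=-5
After step 3: $t2 = -5.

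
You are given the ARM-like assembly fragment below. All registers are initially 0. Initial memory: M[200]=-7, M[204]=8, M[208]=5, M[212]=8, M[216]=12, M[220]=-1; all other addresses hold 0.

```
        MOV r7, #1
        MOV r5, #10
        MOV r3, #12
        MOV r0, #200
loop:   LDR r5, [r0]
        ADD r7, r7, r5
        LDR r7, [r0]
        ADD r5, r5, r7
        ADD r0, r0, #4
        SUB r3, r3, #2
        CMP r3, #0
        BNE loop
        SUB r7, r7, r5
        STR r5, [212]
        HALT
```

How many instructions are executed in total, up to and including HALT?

r7=1
r5=10
r3=12
r0=200
r5=M[200]=-7
r7=1+(-7)=-6
r7=M[200]=-7
r5=(-7)+(-7)=-14
r0=200+4=204
r3=12-2=10
CMP r3, #0  (cmp 10,0)
BNE loop: taken
r5=M[204]=8
r7=(-7)+8=1
r7=M[204]=8
r5=8+8=16
r0=204+4=208
r3=10-2=8
CMP r3, #0  (cmp 8,0)
BNE loop: taken
r5=M[208]=5
r7=8+5=13
r7=M[208]=5
r5=5+5=10
r0=208+4=212
r3=8-2=6
CMP r3, #0  (cmp 6,0)
BNE loop: taken
r5=M[212]=8
r7=5+8=13
r7=M[212]=8
r5=8+8=16
r0=212+4=216
r3=6-2=4
CMP r3, #0  (cmp 4,0)
BNE loop: taken
r5=M[216]=12
r7=8+12=20
r7=M[216]=12
r5=12+12=24
r0=216+4=220
r3=4-2=2
CMP r3, #0  (cmp 2,0)
BNE loop: taken
r5=M[220]=-1
r7=12+(-1)=11
r7=M[220]=-1
r5=(-1)+(-1)=-2
r0=220+4=224
r3=2-2=0
CMP r3, #0  (cmp 0,0)
BNE loop: not taken
r7=(-1)-(-2)=1
STR r5, [212] → M[212]=-2
halt.
Total executed instructions: 55.

55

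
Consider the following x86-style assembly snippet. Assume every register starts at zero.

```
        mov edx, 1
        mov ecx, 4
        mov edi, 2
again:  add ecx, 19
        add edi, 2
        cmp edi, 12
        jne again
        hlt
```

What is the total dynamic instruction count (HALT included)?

mov edx, 1 → edx=1
mov ecx, 4 → ecx=4
mov edi, 2 → edi=2
add ecx, 19 → ecx=4+19=23
add edi, 2 → edi=2+2=4
cmp edi, 12  (cmp 4,12)
jne again: taken
add ecx, 19 → ecx=23+19=42
add edi, 2 → edi=4+2=6
cmp edi, 12  (cmp 6,12)
jne again: taken
add ecx, 19 → ecx=42+19=61
add edi, 2 → edi=6+2=8
cmp edi, 12  (cmp 8,12)
jne again: taken
add ecx, 19 → ecx=61+19=80
add edi, 2 → edi=8+2=10
cmp edi, 12  (cmp 10,12)
jne again: taken
add ecx, 19 → ecx=80+19=99
add edi, 2 → edi=10+2=12
cmp edi, 12  (cmp 12,12)
jne again: not taken
halt.
Total executed instructions: 24.

24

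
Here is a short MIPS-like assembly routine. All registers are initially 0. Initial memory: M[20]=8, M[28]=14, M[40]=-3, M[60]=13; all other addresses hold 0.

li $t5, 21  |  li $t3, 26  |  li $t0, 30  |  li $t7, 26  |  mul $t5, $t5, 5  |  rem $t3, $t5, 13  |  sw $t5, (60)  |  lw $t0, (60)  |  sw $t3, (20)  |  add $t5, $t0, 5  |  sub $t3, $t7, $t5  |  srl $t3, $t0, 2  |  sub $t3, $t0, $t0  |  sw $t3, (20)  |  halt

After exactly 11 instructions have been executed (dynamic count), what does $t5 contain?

li $t5, 21 → $t5=21
li $t3, 26 → $t3=26
li $t0, 30 → $t0=30
li $t7, 26 → $t7=26
mul $t5, $t5, 5 → $t5=21*5=105
rem $t3, $t5, 13 → $t3=105%13=1
sw $t5, (60) → M[60]=105
lw $t0, (60) → $t0=M[60]=105
sw $t3, (20) → M[20]=1
add $t5, $t0, 5 → $t5=105+5=110
sub $t3, $t7, $t5 → $t3=26-110=-84
After step 11: $t5 = 110.

110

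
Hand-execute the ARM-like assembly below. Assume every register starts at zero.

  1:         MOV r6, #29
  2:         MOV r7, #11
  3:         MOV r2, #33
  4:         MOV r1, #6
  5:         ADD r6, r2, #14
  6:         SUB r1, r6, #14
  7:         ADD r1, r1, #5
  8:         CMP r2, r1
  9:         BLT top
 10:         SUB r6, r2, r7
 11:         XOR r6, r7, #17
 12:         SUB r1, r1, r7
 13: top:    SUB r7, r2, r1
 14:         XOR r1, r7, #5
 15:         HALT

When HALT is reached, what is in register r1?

-2

MOV r6, #29 → r6=29
MOV r7, #11 → r7=11
MOV r2, #33 → r2=33
MOV r1, #6 → r1=6
ADD r6, r2, #14 → r6=33+14=47
SUB r1, r6, #14 → r1=47-14=33
ADD r1, r1, #5 → r1=33+5=38
CMP r2, r1  (cmp 33,38)
BLT top: taken
SUB r7, r2, r1 → r7=33-38=-5
XOR r1, r7, #5 → r1=(-5)^5=-2
halt.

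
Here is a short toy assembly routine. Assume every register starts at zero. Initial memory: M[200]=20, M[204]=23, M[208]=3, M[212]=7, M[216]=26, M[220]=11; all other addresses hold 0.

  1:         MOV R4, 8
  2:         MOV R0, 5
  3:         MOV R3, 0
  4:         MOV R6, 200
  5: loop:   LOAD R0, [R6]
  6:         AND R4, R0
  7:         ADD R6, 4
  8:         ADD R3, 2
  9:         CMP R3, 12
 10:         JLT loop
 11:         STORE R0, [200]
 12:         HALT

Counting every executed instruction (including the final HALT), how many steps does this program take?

42

R4=8
R0=5
R3=0
R6=200
R0=M[200]=20
R4=8&20=0
R6=200+4=204
R3=0+2=2
CMP R3, 12  (cmp 2,12)
JLT loop: taken
R0=M[204]=23
R4=0&23=0
R6=204+4=208
R3=2+2=4
CMP R3, 12  (cmp 4,12)
JLT loop: taken
R0=M[208]=3
R4=0&3=0
R6=208+4=212
R3=4+2=6
CMP R3, 12  (cmp 6,12)
JLT loop: taken
R0=M[212]=7
R4=0&7=0
R6=212+4=216
R3=6+2=8
CMP R3, 12  (cmp 8,12)
JLT loop: taken
R0=M[216]=26
R4=0&26=0
R6=216+4=220
R3=8+2=10
CMP R3, 12  (cmp 10,12)
JLT loop: taken
R0=M[220]=11
R4=0&11=0
R6=220+4=224
R3=10+2=12
CMP R3, 12  (cmp 12,12)
JLT loop: not taken
STORE R0, [200] → M[200]=11
halt.
Total executed instructions: 42.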